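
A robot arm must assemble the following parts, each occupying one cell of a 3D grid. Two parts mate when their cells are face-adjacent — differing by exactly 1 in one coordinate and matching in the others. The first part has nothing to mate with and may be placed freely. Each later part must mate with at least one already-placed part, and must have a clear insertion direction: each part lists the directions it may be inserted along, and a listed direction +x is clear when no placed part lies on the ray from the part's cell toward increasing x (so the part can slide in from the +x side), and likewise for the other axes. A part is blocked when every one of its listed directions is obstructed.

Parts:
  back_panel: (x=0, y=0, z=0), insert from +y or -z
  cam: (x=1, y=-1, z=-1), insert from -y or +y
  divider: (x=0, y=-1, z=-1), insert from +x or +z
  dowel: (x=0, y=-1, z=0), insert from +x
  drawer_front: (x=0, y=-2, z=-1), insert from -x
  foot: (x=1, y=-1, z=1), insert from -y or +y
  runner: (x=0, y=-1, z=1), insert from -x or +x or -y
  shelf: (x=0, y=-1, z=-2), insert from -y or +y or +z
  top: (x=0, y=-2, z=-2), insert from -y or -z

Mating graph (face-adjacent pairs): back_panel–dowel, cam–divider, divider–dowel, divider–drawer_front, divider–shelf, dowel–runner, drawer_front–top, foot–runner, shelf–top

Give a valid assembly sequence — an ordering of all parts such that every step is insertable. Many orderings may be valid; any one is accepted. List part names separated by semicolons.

1. drawer_front@(0, -2, -1) [-x clear] — {drawer_front}
2. divider@(0, -1, -1) [+x clear] — {divider, drawer_front}
3. dowel@(0, -1, 0) [+x clear] — {divider, dowel, drawer_front}
4. shelf@(0, -1, -2) [-y clear] — {divider, dowel, drawer_front, shelf}
5. back_panel@(0, 0, 0) [+y clear] — {back_panel, divider, dowel, drawer_front, shelf}
6. top@(0, -2, -2) [-y clear] — {back_panel, divider, dowel, drawer_front, shelf, top}
7. runner@(0, -1, 1) [-x clear] — {back_panel, divider, dowel, drawer_front, runner, shelf, top}
8. foot@(1, -1, 1) [-y clear] — {back_panel, divider, dowel, drawer_front, foot, runner, shelf, top}
9. cam@(1, -1, -1) [-y clear] — {back_panel, cam, divider, dowel, drawer_front, foot, runner, shelf, top}

drawer_front; divider; dowel; shelf; back_panel; top; runner; foot; cam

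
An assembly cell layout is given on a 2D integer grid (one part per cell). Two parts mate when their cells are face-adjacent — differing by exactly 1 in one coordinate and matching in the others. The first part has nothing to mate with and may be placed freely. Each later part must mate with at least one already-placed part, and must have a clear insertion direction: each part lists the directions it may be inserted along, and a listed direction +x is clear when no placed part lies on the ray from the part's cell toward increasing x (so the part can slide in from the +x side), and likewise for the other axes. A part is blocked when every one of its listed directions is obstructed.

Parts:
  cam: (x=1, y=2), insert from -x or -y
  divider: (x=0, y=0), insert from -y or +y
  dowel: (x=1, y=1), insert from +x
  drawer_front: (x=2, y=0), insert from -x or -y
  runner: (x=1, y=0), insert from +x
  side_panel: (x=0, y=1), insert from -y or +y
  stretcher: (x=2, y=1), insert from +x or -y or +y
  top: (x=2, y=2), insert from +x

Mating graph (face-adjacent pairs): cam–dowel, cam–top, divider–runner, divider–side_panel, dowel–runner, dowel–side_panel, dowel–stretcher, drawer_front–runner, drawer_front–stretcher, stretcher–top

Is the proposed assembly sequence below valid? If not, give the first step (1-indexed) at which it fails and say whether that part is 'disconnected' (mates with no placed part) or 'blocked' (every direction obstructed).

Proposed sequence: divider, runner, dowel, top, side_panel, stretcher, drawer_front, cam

1. divider@(0, 0) [-y clear] — {divider}
2. runner@(1, 0) [+x clear] — {divider, runner}
3. dowel@(1, 1) [+x clear] — {divider, dowel, runner}
4. top@(2, 2) — no placed neighbour ⇒ disconnected

Invalid at step 4 (disconnected)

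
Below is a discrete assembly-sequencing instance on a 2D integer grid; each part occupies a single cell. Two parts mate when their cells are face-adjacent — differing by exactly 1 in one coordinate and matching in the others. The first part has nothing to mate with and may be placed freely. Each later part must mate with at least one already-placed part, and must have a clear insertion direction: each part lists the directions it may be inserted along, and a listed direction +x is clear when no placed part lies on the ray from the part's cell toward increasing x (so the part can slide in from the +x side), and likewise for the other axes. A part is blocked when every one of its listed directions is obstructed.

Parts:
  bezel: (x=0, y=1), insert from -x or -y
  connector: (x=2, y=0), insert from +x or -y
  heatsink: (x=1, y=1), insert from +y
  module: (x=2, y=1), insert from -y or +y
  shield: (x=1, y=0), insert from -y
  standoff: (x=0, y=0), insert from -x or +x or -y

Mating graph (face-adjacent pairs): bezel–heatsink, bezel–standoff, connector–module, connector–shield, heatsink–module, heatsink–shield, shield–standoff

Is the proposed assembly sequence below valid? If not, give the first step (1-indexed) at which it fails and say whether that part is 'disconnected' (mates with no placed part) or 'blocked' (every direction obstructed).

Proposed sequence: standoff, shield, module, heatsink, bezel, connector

1. standoff@(0, 0) [-x clear] — {standoff}
2. shield@(1, 0) [-y clear] — {shield, standoff}
3. module@(2, 1) — no placed neighbour ⇒ disconnected

Invalid at step 3 (disconnected)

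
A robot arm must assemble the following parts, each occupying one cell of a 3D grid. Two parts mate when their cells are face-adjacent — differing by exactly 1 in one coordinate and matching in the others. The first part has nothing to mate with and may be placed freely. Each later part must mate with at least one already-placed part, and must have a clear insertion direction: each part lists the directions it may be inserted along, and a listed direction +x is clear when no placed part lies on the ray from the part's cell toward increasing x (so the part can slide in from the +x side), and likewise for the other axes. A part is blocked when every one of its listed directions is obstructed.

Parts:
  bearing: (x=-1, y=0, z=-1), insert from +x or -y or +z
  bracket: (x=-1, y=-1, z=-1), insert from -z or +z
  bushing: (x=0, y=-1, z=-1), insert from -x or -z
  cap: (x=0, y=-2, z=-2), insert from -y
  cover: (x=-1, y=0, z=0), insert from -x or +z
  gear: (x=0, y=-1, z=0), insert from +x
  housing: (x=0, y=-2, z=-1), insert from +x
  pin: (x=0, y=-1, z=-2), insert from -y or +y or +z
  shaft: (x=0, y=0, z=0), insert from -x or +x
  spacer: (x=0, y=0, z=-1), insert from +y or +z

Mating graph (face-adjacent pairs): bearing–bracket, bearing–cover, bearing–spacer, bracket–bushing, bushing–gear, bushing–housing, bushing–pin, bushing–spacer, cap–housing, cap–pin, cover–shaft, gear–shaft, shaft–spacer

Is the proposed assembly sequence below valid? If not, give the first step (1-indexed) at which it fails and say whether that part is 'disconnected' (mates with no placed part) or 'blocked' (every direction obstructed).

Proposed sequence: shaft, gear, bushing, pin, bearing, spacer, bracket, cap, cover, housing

1. shaft@(0, 0, 0) [-x clear] — {shaft}
2. gear@(0, -1, 0) [+x clear] — {gear, shaft}
3. bushing@(0, -1, -1) [-x clear] — {bushing, gear, shaft}
4. pin@(0, -1, -2) [-y clear] — {bushing, gear, pin, shaft}
5. bearing@(-1, 0, -1) — no placed neighbour ⇒ disconnected

Invalid at step 5 (disconnected)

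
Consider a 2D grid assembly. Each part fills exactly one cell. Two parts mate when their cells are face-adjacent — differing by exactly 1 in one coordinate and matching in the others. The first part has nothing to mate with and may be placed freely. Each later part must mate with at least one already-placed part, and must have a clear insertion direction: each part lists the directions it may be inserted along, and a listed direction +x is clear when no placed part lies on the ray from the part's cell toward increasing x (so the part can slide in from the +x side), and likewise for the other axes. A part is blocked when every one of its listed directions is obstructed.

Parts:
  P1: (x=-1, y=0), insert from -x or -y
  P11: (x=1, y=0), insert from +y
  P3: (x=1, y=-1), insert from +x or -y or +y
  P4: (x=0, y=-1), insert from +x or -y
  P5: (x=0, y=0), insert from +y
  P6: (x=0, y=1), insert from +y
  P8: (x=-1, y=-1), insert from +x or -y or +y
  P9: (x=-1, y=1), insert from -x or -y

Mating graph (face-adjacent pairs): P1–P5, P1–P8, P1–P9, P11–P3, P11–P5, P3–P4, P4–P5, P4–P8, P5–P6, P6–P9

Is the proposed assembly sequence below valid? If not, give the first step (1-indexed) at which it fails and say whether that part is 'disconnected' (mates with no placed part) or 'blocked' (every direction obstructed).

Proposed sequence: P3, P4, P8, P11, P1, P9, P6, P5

1. P3@(1, -1) [+x clear] — {P3}
2. P4@(0, -1) [-y clear] — {P3, P4}
3. P8@(-1, -1) [-y clear] — {P3, P4, P8}
4. P11@(1, 0) [+y clear] — {P11, P3, P4, P8}
5. P1@(-1, 0) [-x clear] — {P1, P11, P3, P4, P8}
6. P9@(-1, 1) [-x clear] — {P1, P11, P3, P4, P8, P9}
7. P6@(0, 1) [+y clear] — {P1, P11, P3, P4, P6, P8, P9}
8. P5@(0, 0) — +y all obstructed ⇒ blocked

Invalid at step 8 (blocked)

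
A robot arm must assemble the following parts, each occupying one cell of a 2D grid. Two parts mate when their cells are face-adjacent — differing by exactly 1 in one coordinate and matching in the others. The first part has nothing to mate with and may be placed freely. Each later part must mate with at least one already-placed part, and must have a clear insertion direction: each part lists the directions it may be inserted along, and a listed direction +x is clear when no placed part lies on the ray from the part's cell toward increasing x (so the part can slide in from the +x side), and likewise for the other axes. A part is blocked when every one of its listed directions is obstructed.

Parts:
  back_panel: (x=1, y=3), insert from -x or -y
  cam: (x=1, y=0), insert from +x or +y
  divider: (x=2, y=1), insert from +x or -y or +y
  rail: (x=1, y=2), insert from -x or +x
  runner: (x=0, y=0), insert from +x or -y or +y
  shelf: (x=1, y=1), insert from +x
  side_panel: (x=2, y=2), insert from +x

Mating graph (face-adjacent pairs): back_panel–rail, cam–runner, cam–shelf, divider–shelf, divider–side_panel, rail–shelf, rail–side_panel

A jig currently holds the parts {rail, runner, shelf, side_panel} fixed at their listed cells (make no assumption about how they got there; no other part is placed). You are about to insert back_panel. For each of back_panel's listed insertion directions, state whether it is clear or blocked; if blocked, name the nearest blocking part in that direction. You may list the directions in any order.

-x: ray from back_panel(1, 3) has no placed part ⇒ clear
-y: nearest on ray is rail@(1, 2) ⇒ blocked

-x: clear; -y: blocked by rail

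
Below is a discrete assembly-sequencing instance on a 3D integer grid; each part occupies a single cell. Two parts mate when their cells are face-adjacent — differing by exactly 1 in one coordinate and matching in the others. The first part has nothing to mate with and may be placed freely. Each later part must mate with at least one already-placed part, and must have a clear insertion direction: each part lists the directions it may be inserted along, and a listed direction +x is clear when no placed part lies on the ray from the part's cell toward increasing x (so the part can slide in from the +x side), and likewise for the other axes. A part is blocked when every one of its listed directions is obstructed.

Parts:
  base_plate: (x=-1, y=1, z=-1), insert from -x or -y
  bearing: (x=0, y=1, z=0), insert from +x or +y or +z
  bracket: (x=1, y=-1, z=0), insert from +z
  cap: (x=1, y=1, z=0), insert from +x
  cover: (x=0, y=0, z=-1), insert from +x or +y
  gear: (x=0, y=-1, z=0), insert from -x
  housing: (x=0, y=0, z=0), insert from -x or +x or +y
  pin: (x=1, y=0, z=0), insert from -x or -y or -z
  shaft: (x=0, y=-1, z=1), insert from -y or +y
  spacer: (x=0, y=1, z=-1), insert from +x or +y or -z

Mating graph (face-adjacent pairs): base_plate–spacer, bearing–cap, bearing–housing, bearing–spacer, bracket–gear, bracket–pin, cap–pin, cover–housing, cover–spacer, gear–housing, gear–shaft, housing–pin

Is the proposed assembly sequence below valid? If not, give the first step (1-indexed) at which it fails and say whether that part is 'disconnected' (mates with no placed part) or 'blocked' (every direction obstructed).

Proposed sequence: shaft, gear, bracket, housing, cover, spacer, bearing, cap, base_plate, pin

1. shaft@(0, -1, 1) [-y clear] — {shaft}
2. gear@(0, -1, 0) [-x clear] — {gear, shaft}
3. bracket@(1, -1, 0) [+z clear] — {bracket, gear, shaft}
4. housing@(0, 0, 0) [-x clear] — {bracket, gear, housing, shaft}
5. cover@(0, 0, -1) [+x clear] — {bracket, cover, gear, housing, shaft}
6. spacer@(0, 1, -1) [+x clear] — {bracket, cover, gear, housing, shaft, spacer}
7. bearing@(0, 1, 0) [+x clear] — {bearing, bracket, cover, gear, housing, shaft, spacer}
8. cap@(1, 1, 0) [+x clear] — {bearing, bracket, cap, cover, gear, housing, shaft, spacer}
9. base_plate@(-1, 1, -1) [-x clear] — {base_plate, bearing, bracket, cap, cover, gear, housing, shaft, spacer}
10. pin@(1, 0, 0) [-z clear] — {base_plate, bearing, bracket, cap, cover, gear, housing, pin, shaft, spacer}

Valid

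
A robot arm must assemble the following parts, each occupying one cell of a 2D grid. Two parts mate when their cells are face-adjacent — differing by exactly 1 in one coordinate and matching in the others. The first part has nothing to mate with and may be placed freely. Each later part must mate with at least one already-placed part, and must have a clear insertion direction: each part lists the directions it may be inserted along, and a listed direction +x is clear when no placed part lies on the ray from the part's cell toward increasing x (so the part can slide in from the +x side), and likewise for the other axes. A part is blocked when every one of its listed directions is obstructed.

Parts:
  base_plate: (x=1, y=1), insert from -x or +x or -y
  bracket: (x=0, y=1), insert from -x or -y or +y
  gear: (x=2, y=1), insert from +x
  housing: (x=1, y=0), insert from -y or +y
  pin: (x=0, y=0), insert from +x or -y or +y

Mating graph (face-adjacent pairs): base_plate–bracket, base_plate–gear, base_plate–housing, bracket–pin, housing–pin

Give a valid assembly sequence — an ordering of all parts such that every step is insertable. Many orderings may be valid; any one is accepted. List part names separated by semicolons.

1. housing@(1, 0) [-y clear] — {housing}
2. pin@(0, 0) [-y clear] — {housing, pin}
3. base_plate@(1, 1) [-x clear] — {base_plate, housing, pin}
4. gear@(2, 1) [+x clear] — {base_plate, gear, housing, pin}
5. bracket@(0, 1) [-x clear] — {base_plate, bracket, gear, housing, pin}

housing; pin; base_plate; gear; bracket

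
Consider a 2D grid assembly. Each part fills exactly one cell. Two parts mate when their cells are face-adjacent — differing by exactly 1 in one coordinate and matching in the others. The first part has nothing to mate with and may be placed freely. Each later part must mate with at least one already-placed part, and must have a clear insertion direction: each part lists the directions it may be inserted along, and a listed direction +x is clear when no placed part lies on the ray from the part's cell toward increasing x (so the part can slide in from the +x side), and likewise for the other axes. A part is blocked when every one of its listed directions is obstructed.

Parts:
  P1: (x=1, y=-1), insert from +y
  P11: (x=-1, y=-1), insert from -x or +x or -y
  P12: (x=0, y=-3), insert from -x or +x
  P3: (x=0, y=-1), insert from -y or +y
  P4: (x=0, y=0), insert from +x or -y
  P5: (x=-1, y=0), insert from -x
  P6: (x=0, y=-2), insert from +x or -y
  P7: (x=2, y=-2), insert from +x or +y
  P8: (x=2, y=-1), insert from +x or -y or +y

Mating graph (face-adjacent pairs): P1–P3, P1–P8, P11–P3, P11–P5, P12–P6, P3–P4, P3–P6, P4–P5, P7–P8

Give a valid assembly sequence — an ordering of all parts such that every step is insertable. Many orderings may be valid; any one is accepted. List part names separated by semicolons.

P4; P5; P3; P6; P1; P11; P12; P8; P7

1. P4@(0, 0) [+x clear] — {P4}
2. P5@(-1, 0) [-x clear] — {P4, P5}
3. P3@(0, -1) [-y clear] — {P3, P4, P5}
4. P6@(0, -2) [+x clear] — {P3, P4, P5, P6}
5. P1@(1, -1) [+y clear] — {P1, P3, P4, P5, P6}
6. P11@(-1, -1) [-x clear] — {P1, P11, P3, P4, P5, P6}
7. P12@(0, -3) [-x clear] — {P1, P11, P12, P3, P4, P5, P6}
8. P8@(2, -1) [+x clear] — {P1, P11, P12, P3, P4, P5, P6, P8}
9. P7@(2, -2) [+x clear] — {P1, P11, P12, P3, P4, P5, P6, P7, P8}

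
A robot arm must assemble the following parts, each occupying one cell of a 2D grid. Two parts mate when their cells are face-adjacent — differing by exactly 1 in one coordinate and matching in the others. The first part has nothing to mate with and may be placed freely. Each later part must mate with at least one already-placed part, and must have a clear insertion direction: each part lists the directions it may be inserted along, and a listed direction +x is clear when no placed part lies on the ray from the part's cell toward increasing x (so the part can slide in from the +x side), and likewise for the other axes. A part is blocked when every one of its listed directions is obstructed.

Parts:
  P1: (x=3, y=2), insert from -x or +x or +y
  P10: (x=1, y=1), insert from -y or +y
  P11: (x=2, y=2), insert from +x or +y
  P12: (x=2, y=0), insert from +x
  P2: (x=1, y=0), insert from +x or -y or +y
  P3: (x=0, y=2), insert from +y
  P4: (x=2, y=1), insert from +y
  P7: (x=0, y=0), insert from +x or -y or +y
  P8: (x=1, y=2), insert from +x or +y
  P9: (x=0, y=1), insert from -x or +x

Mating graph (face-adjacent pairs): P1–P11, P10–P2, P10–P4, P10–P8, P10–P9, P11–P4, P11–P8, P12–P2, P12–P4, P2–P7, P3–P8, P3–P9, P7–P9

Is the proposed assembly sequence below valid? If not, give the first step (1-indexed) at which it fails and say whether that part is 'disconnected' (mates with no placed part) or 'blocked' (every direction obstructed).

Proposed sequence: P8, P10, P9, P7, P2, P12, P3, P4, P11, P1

Valid

1. P8@(1, 2) [+x clear] — {P8}
2. P10@(1, 1) [-y clear] — {P10, P8}
3. P9@(0, 1) [-x clear] — {P10, P8, P9}
4. P7@(0, 0) [+x clear] — {P10, P7, P8, P9}
5. P2@(1, 0) [+x clear] — {P10, P2, P7, P8, P9}
6. P12@(2, 0) [+x clear] — {P10, P12, P2, P7, P8, P9}
7. P3@(0, 2) [+y clear] — {P10, P12, P2, P3, P7, P8, P9}
8. P4@(2, 1) [+y clear] — {P10, P12, P2, P3, P4, P7, P8, P9}
9. P11@(2, 2) [+x clear] — {P10, P11, P12, P2, P3, P4, P7, P8, P9}
10. P1@(3, 2) [+x clear] — {P1, P10, P11, P12, P2, P3, P4, P7, P8, P9}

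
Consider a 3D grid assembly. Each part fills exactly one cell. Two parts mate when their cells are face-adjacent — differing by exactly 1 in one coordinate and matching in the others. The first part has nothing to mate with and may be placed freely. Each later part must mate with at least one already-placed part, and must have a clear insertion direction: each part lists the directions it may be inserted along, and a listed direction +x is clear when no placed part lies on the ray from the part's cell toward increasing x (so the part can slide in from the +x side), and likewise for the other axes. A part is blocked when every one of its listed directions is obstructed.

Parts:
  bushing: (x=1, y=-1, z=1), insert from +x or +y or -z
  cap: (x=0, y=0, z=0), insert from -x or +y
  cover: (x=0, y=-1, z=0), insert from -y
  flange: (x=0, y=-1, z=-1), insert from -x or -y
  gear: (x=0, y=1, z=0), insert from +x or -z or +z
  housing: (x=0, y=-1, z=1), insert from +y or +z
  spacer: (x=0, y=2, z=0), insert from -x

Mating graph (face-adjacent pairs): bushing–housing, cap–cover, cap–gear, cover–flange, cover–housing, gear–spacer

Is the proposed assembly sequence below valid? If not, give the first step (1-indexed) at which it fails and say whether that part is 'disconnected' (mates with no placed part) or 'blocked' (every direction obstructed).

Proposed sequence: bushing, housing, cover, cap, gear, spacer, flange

1. bushing@(1, -1, 1) [+x clear] — {bushing}
2. housing@(0, -1, 1) [+y clear] — {bushing, housing}
3. cover@(0, -1, 0) [-y clear] — {bushing, cover, housing}
4. cap@(0, 0, 0) [-x clear] — {bushing, cap, cover, housing}
5. gear@(0, 1, 0) [+x clear] — {bushing, cap, cover, gear, housing}
6. spacer@(0, 2, 0) [-x clear] — {bushing, cap, cover, gear, housing, spacer}
7. flange@(0, -1, -1) [-x clear] — {bushing, cap, cover, flange, gear, housing, spacer}

Valid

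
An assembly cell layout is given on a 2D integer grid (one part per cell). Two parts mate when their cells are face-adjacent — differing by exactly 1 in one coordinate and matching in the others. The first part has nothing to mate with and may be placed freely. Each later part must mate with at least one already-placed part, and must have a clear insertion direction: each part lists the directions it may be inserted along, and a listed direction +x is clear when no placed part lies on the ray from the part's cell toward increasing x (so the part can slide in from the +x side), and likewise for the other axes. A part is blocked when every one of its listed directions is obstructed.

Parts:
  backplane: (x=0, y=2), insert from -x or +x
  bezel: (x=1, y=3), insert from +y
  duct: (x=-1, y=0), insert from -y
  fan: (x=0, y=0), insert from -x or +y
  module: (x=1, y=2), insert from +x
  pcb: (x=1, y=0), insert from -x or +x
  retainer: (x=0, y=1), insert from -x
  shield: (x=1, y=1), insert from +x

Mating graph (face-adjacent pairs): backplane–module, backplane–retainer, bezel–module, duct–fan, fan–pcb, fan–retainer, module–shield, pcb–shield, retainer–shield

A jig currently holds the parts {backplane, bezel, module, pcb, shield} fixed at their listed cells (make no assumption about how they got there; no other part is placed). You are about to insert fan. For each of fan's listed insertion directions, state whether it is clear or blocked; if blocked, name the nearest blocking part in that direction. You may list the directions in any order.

-x: ray from fan(0, 0) has no placed part ⇒ clear
+y: nearest on ray is backplane@(0, 2) ⇒ blocked

+y: blocked by backplane; -x: clear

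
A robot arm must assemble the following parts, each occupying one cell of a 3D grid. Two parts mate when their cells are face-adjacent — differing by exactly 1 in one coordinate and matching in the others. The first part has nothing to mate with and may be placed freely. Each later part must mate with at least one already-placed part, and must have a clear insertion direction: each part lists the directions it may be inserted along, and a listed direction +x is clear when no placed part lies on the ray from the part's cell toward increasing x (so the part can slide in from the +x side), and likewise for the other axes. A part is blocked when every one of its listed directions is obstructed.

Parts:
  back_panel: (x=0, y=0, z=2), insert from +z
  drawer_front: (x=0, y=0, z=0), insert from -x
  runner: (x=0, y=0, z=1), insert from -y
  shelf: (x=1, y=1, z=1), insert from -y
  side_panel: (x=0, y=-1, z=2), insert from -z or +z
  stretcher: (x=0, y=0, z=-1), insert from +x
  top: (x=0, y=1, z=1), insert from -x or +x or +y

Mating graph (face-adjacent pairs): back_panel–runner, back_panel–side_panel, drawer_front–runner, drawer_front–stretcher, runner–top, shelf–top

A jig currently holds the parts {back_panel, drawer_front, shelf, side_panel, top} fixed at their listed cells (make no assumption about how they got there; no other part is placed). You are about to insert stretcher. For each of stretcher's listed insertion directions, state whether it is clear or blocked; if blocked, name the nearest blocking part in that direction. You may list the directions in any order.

+x: clear

+x: ray from stretcher(0, 0, -1) has no placed part ⇒ clear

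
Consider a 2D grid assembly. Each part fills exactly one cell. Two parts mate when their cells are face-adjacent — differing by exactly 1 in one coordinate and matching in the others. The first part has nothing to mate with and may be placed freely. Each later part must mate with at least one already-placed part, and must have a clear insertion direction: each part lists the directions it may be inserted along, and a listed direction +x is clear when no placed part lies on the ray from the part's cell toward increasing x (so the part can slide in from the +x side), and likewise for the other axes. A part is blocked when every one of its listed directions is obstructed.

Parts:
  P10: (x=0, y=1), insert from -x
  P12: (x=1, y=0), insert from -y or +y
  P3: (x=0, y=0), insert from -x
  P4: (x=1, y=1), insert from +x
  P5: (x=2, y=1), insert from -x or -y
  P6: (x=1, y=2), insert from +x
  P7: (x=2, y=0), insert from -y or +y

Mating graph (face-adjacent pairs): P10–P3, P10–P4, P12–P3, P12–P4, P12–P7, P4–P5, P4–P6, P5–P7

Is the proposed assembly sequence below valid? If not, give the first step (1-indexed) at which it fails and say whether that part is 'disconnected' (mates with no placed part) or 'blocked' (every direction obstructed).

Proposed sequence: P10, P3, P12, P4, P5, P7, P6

Valid

1. P10@(0, 1) [-x clear] — {P10}
2. P3@(0, 0) [-x clear] — {P10, P3}
3. P12@(1, 0) [-y clear] — {P10, P12, P3}
4. P4@(1, 1) [+x clear] — {P10, P12, P3, P4}
5. P5@(2, 1) [-y clear] — {P10, P12, P3, P4, P5}
6. P7@(2, 0) [-y clear] — {P10, P12, P3, P4, P5, P7}
7. P6@(1, 2) [+x clear] — {P10, P12, P3, P4, P5, P6, P7}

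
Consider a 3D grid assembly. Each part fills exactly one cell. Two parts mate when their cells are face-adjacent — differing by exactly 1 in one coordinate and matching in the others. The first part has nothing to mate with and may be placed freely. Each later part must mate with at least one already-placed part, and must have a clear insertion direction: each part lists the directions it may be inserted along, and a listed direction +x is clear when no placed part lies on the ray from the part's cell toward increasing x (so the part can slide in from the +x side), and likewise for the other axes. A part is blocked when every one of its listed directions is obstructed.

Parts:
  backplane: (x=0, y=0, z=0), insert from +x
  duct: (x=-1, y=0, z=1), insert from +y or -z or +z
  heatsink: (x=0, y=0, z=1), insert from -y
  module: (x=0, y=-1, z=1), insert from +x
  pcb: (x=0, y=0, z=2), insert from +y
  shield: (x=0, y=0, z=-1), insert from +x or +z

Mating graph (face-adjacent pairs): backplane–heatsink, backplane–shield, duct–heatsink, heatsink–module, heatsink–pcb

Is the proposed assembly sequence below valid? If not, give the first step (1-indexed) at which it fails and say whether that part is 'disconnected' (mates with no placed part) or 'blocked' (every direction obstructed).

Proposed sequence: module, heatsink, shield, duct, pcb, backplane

1. module@(0, -1, 1) [+x clear] — {module}
2. heatsink@(0, 0, 1) — -y all obstructed ⇒ blocked

Invalid at step 2 (blocked)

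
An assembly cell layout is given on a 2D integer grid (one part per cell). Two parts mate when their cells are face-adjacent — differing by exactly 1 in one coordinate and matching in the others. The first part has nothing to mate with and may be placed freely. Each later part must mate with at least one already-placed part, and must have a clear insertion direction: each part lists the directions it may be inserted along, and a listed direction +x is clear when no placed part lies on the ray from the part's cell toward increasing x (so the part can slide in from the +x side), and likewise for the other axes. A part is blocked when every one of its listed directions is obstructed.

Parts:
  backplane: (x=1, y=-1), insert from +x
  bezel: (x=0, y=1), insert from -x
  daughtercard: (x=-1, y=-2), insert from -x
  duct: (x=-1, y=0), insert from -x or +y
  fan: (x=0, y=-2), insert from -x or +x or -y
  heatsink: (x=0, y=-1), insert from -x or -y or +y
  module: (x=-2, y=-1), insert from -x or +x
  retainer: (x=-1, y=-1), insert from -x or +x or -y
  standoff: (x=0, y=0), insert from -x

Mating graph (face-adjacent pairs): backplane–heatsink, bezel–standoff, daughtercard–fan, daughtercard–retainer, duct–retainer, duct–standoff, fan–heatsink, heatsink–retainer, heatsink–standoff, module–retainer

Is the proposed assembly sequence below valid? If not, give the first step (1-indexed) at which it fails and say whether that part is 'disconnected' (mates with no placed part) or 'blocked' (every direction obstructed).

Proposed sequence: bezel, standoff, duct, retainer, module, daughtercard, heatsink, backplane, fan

1. bezel@(0, 1) [-x clear] — {bezel}
2. standoff@(0, 0) [-x clear] — {bezel, standoff}
3. duct@(-1, 0) [-x clear] — {bezel, duct, standoff}
4. retainer@(-1, -1) [-x clear] — {bezel, duct, retainer, standoff}
5. module@(-2, -1) [-x clear] — {bezel, duct, module, retainer, standoff}
6. daughtercard@(-1, -2) [-x clear] — {bezel, daughtercard, duct, module, retainer, standoff}
7. heatsink@(0, -1) [-y clear] — {bezel, daughtercard, duct, heatsink, module, retainer, standoff}
8. backplane@(1, -1) [+x clear] — {backplane, bezel, daughtercard, duct, heatsink, module, retainer, standoff}
9. fan@(0, -2) [+x clear] — {backplane, bezel, daughtercard, duct, fan, heatsink, module, retainer, standoff}

Valid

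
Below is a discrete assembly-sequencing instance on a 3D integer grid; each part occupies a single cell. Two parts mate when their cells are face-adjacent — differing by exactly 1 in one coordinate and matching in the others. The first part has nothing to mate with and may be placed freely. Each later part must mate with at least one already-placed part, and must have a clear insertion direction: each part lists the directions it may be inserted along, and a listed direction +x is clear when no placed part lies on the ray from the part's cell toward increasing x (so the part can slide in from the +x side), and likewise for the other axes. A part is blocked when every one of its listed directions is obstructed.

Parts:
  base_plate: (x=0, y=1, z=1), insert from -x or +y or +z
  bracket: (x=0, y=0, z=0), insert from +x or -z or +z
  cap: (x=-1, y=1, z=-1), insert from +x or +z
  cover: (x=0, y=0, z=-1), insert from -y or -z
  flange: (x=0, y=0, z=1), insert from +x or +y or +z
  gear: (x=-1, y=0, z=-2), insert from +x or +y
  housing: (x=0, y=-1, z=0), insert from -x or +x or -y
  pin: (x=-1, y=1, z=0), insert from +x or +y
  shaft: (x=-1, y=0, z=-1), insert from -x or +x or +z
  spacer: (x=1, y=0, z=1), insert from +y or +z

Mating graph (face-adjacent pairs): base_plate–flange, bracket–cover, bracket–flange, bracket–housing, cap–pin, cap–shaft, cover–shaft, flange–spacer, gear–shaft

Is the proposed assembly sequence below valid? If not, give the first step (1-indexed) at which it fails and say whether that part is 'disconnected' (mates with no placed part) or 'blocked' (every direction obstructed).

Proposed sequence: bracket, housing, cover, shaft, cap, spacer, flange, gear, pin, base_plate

Invalid at step 6 (disconnected)

1. bracket@(0, 0, 0) [+x clear] — {bracket}
2. housing@(0, -1, 0) [-x clear] — {bracket, housing}
3. cover@(0, 0, -1) [-y clear] — {bracket, cover, housing}
4. shaft@(-1, 0, -1) [-x clear] — {bracket, cover, housing, shaft}
5. cap@(-1, 1, -1) [+x clear] — {bracket, cap, cover, housing, shaft}
6. spacer@(1, 0, 1) — no placed neighbour ⇒ disconnected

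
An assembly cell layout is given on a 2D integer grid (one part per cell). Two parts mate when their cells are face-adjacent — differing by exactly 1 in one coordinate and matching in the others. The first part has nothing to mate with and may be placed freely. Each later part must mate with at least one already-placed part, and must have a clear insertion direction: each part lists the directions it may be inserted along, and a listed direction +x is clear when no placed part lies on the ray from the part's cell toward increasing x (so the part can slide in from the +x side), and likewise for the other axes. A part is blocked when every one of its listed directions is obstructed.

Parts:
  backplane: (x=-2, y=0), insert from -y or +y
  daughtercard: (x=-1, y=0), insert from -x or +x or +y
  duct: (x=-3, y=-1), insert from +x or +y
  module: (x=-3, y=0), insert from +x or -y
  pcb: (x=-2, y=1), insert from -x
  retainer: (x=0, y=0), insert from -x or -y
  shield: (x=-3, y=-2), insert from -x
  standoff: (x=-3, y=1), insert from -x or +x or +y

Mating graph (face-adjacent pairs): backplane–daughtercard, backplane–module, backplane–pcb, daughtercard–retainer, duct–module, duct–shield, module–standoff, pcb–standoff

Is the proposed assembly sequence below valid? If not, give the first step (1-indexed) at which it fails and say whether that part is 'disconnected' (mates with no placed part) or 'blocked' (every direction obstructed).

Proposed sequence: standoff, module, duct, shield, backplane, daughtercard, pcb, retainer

Invalid at step 7 (blocked)

1. standoff@(-3, 1) [-x clear] — {standoff}
2. module@(-3, 0) [+x clear] — {module, standoff}
3. duct@(-3, -1) [+x clear] — {duct, module, standoff}
4. shield@(-3, -2) [-x clear] — {duct, module, shield, standoff}
5. backplane@(-2, 0) [-y clear] — {backplane, duct, module, shield, standoff}
6. daughtercard@(-1, 0) [+x clear] — {backplane, daughtercard, duct, module, shield, standoff}
7. pcb@(-2, 1) — -x all obstructed ⇒ blocked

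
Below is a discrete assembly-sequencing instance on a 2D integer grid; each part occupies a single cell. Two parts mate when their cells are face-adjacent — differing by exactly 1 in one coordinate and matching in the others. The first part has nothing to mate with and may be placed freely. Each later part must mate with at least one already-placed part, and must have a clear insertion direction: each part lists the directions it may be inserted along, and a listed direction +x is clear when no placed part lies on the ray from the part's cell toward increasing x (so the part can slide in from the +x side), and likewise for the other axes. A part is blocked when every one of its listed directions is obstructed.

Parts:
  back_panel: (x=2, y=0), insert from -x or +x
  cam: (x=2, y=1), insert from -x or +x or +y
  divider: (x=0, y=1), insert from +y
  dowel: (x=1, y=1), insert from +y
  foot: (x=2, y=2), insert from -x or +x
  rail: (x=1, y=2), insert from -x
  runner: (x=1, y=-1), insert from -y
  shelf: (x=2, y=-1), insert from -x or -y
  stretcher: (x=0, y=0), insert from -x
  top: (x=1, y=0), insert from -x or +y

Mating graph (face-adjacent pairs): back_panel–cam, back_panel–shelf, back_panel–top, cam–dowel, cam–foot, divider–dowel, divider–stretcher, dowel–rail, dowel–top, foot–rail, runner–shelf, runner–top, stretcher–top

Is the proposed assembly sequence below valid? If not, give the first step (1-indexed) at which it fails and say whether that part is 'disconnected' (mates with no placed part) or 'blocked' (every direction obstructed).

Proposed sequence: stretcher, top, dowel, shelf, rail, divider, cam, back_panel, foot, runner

Invalid at step 4 (disconnected)

1. stretcher@(0, 0) [-x clear] — {stretcher}
2. top@(1, 0) [+y clear] — {stretcher, top}
3. dowel@(1, 1) [+y clear] — {dowel, stretcher, top}
4. shelf@(2, -1) — no placed neighbour ⇒ disconnected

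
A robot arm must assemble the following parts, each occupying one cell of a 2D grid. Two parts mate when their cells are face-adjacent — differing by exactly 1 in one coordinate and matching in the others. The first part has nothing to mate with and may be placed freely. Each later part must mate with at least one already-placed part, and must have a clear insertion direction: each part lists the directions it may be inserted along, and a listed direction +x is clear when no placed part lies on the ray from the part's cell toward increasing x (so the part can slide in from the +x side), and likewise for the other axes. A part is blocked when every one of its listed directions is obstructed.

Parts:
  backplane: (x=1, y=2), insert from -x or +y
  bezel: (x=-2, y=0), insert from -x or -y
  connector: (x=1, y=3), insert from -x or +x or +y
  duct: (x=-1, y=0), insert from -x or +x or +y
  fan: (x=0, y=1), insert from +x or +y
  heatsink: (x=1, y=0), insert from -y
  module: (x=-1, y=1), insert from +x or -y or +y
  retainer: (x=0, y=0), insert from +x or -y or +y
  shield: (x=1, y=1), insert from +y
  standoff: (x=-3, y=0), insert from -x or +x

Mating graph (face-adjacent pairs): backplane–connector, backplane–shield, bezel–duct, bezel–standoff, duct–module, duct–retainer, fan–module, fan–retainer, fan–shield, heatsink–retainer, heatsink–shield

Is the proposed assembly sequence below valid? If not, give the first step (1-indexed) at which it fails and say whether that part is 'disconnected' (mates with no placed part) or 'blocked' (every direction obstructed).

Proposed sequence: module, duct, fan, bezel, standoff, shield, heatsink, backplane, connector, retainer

1. module@(-1, 1) [+x clear] — {module}
2. duct@(-1, 0) [-x clear] — {duct, module}
3. fan@(0, 1) [+x clear] — {duct, fan, module}
4. bezel@(-2, 0) [-x clear] — {bezel, duct, fan, module}
5. standoff@(-3, 0) [-x clear] — {bezel, duct, fan, module, standoff}
6. shield@(1, 1) [+y clear] — {bezel, duct, fan, module, shield, standoff}
7. heatsink@(1, 0) [-y clear] — {bezel, duct, fan, heatsink, module, shield, standoff}
8. backplane@(1, 2) [-x clear] — {backplane, bezel, duct, fan, heatsink, module, shield, standoff}
9. connector@(1, 3) [-x clear] — {backplane, bezel, connector, duct, fan, heatsink, module, shield, standoff}
10. retainer@(0, 0) [-y clear] — {backplane, bezel, connector, duct, fan, heatsink, module, retainer, shield, standoff}

Valid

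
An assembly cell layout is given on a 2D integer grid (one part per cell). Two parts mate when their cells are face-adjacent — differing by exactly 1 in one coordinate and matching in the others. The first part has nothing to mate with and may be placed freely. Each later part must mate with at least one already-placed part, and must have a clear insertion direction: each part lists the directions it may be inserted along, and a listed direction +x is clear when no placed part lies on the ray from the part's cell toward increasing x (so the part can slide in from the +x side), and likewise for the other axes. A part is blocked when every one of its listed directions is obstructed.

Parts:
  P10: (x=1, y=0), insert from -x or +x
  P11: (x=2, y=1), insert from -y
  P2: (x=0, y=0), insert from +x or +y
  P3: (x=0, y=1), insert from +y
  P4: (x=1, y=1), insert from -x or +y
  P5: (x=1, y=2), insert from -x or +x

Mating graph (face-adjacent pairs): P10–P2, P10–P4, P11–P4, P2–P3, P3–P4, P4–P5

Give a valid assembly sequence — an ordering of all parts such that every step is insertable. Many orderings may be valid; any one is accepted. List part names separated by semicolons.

1. P11@(2, 1) [-y clear] — {P11}
2. P4@(1, 1) [-x clear] — {P11, P4}
3. P3@(0, 1) [+y clear] — {P11, P3, P4}
4. P2@(0, 0) [+x clear] — {P11, P2, P3, P4}
5. P10@(1, 0) [+x clear] — {P10, P11, P2, P3, P4}
6. P5@(1, 2) [-x clear] — {P10, P11, P2, P3, P4, P5}

P11; P4; P3; P2; P10; P5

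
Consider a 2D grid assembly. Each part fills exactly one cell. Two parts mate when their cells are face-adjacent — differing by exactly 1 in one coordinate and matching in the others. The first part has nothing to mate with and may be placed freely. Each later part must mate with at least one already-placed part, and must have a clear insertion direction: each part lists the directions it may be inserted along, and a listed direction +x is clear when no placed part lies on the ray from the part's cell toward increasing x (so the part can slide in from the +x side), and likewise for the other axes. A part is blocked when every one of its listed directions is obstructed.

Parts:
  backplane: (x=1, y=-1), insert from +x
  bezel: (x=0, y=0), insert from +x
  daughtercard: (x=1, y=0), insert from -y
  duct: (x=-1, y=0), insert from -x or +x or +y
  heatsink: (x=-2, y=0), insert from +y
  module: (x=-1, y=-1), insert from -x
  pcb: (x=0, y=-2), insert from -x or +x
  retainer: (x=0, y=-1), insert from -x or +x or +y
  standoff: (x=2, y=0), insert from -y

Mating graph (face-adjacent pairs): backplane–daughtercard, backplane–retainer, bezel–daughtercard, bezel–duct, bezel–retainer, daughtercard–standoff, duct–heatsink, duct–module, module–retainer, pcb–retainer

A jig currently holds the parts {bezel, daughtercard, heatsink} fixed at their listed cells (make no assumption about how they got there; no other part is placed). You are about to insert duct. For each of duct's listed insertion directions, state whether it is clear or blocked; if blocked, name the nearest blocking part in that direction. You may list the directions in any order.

+x: blocked by bezel; +y: clear; -x: blocked by heatsink

-x: nearest on ray is heatsink@(-2, 0) ⇒ blocked
+x: nearest on ray is bezel@(0, 0) ⇒ blocked
+y: ray from duct(-1, 0) has no placed part ⇒ clear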